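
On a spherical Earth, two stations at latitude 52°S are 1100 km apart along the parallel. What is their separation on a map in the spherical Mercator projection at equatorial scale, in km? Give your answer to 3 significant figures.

For Mercator, h = k = sec φ (a conformal cylindrical projection has a single point scale, 1/cos φ).
Along the parallel, k = sec 52° = 1/0.6157 = 1.624.
Map distance = 1100 × 1.624 ≈ 1790 km.

1790 km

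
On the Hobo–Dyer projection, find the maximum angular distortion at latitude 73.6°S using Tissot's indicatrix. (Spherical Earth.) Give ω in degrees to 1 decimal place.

101.6°

Hobo–Dyer is a cylindrical equal-area projection with standard parallels at ±37.5°. Cylindrical equal-area (φ₀ = 37.5°): h = cos φ / cos 37.5° along meridians, k = cos 37.5° / cos φ along parallels; h·k = 1.
At 73.6°: h = 0.3559, k = 2.810; principal scales a = 2.810, b = 0.3559.
sin(ω/2) = (a − b)/(a + b) = 2.454/3.166 = 0.7752, so ω = 2 arcsin(0.7752) ≈ 101.6°.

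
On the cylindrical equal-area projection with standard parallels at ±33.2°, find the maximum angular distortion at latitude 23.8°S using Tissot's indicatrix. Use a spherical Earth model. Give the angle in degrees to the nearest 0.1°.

Cylindrical equal-area (φ₀ = 33.2°): h = cos φ / cos 33.2° along meridians, k = cos 33.2° / cos φ along parallels; h·k = 1.
At 23.8°: h = 1.093, k = 0.9145; principal scales a = 1.093, b = 0.9145.
sin(ω/2) = (a − b)/(a + b) = 0.1789/2.008 = 0.08910, so ω = 2 arcsin(0.08910) ≈ 10.2°.

10.2°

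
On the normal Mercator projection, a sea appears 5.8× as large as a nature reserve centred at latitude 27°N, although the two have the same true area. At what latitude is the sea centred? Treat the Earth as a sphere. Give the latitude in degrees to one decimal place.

For equal true areas on Mercator, apparent areas scale as sec²φ, so the ratio is cos²φ₂ / cos²φ₁.
cos²φ₂ / cos²φ₁ = 5.8  ⇒  cos φ₁ = cos 27° / √5.8 = 0.8910/2.408 = 0.3700.
φ₁ = arccos(0.3700) ≈ 68.3°.

68.3°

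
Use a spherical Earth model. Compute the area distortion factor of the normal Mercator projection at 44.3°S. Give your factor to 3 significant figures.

The Mercator projection is conformal; its linear scale factor is the same in every direction and equals sec φ = 1/cos φ.
Areal scale = k² = sec²φ = 1/cos²(44.3°) = 1/0.7157² = 1.952.

1.95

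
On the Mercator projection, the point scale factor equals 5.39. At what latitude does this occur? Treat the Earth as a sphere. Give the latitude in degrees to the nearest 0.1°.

Mercator scale is k = sec φ = 1/cos φ.
1/cos φ = 5.39  ⇒  cos φ = 0.1855  ⇒  φ = arccos(0.1855) ≈ 79.3°.

79.3°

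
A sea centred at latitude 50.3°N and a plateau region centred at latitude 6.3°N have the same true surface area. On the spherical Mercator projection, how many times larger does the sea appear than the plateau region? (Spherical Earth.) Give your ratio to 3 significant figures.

Mercator is conformal with k = sec φ, so areal scale = k² = sec²φ.
At 50.3°: sec²(50.3°) = 1/0.6388² = 2.451.
At 6.3°: sec²(6.3°) = 1/0.9940² = 1.012.
Ratio = 2.451/1.012 = cos²(6.3°)/cos²(50.3°) ≈ 2.42.

2.42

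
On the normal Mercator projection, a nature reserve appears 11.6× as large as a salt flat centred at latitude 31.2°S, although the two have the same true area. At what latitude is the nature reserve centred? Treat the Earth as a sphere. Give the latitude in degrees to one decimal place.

On Mercator, (apparent₁)/(apparent₂) = sec²φ₁ / sec²φ₂ when true areas are equal.
cos²φ₂ / cos²φ₁ = 11.6  ⇒  cos φ₁ = cos 31.2° / √11.6 = 0.8554/3.406 = 0.2511.
φ₁ = arccos(0.2511) ≈ 75.5°.

75.5°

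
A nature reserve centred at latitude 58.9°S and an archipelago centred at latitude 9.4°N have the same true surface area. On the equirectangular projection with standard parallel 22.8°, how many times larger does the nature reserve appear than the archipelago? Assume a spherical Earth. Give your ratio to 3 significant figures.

1.91

In the equirectangular projection with standard parallel φ₀ = 22.8° (x = Rλ cos φ₀, y = Rφ), meridians are true-scale (h = 1) and the parallel scale is k = cos φ₀ / cos φ.
Areal scale at 58.9°: h·k = 1.000 × 1.785 = 1.785.
Areal scale at 9.4°: h·k = 1.000 × 0.9344 = 0.9344.
Ratio = 1.785/0.9344 ≈ 1.91.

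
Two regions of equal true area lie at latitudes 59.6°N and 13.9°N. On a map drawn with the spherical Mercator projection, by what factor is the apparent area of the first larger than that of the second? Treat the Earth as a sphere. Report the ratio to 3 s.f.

3.68

On Mercator, area is exaggerated by sec²φ = 1/cos²φ.
At 59.6°: sec²(59.6°) = 1/0.5060² = 3.905.
At 13.9°: sec²(13.9°) = 1/0.9707² = 1.061.
Ratio = 3.905/1.061 = cos²(13.9°)/cos²(59.6°) ≈ 3.68.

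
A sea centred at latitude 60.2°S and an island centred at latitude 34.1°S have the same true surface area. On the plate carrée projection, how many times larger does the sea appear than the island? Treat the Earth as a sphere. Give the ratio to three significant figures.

1.67

For the equirectangular projection with φ₀ = 0 (plate carrée), h = 1 along meridians and k = sec φ along parallels.
Areal scale at 60.2°: h·k = 1.000 × 2.012 = 2.012.
Areal scale at 34.1°: h·k = 1.000 × 1.208 = 1.208.
Ratio = 2.012/1.208 ≈ 1.67.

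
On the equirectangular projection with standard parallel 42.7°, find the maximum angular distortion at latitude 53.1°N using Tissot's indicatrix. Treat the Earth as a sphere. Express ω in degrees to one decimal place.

11.6°

In the equirectangular projection with standard parallel φ₀ = 42.7° (x = Rλ cos φ₀, y = Rφ), meridians are true-scale (h = 1) and the parallel scale is k = cos φ₀ / cos φ.
At 53.1°: h = 1.000, k = 1.224; principal scales a = 1.224, b = 1.000.
sin(ω/2) = (a − b)/(a + b) = 0.2240/2.224 = 0.1007, so ω = 2 arcsin(0.1007) ≈ 11.6°.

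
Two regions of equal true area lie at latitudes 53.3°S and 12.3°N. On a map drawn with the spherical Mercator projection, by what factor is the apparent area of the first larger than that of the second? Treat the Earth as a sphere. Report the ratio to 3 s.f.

Mercator is conformal with k = sec φ, so areal scale = k² = sec²φ.
At 53.3°: sec²(53.3°) = 1/0.5976² = 2.800.
At 12.3°: sec²(12.3°) = 1/0.9770² = 1.048.
Ratio = 2.800/1.048 = cos²(12.3°)/cos²(53.3°) ≈ 2.67.

2.67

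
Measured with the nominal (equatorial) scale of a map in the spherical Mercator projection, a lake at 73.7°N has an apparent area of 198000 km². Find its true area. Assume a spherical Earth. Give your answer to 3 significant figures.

15600 km²

The Mercator projection is conformal; its linear scale factor is the same in every direction and equals sec φ = 1/cos φ.
Areal scale = k² = sec²φ = 1/cos²(73.7°) = 1/0.2807² = 12.69.
True area = apparent / (areal scale) = 198000 / 12.69 ≈ 15600 km².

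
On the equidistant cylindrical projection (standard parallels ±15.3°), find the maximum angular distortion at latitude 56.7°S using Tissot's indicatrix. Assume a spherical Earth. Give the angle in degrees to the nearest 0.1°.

With standard parallel φ₀ = 15.3°, the equirectangular projection gives x = Rλ cos φ₀, y = Rφ, so h = 1 and k = cos 15.3° / cos φ.
At 56.7°: h = 1.000, k = 1.757; principal scales a = 1.757, b = 1.000.
sin(ω/2) = (a − b)/(a + b) = 0.7569/2.757 = 0.2745, so ω = 2 arcsin(0.2745) ≈ 31.9°.

31.9°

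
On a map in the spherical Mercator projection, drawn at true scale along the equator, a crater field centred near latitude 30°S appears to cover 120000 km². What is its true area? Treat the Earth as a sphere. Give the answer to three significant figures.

90000 km²

The Mercator projection is conformal; its linear scale factor is the same in every direction and equals sec φ = 1/cos φ.
Areal scale = k² = sec²φ = 1/cos²(30°) = 1/0.8660² = 1.333.
True area = apparent / (areal scale) = 120000 / 1.333 ≈ 90000 km².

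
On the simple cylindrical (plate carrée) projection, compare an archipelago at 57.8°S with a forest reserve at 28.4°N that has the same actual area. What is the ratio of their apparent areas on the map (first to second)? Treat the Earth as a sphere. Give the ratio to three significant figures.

1.65

Plate carrée maps x = Rλ, y = Rφ. The meridian scale is h = 1 and the parallel scale is k = 1/cos φ = sec φ.
Areal scale at 57.8°: h·k = 1.000 × 1.877 = 1.877.
Areal scale at 28.4°: h·k = 1.000 × 1.137 = 1.137.
Ratio = 1.877/1.137 ≈ 1.65.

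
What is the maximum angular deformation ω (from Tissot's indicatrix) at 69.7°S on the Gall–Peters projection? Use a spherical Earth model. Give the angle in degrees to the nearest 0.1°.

75.5°

The Gall–Peters projection is cylindrical equal-area with φ₀ = 45°. Cylindrical equal-area (φ₀ = 45°): h = cos φ / cos 45° along meridians, k = cos 45° / cos φ along parallels; h·k = 1.
At 69.7°: h = 0.4906, k = 2.038; principal scales a = 2.038, b = 0.4906.
sin(ω/2) = (a − b)/(a + b) = 1.548/2.529 = 0.6120, so ω = 2 arcsin(0.6120) ≈ 75.5°.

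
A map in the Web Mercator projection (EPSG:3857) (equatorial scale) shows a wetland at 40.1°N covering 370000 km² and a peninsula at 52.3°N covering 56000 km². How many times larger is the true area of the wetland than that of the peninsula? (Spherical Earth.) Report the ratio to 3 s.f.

10.3

Mercator's areal exaggeration is sec²φ; hence true area = (apparent area) · cos²φ.
True area of wetland: 370000 × cos²(40.1°) = 370000 × 0.5851 = 216500 km².
True area of peninsula: 56000 × cos²(52.3°) = 56000 × 0.3740 = 20940 km².
Ratio = 216500 / 20940 ≈ 10.3.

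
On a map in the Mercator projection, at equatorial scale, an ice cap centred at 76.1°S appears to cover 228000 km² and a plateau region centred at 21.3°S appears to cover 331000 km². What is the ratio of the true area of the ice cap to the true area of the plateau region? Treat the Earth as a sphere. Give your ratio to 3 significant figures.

Mercator's areal exaggeration is sec²φ; hence true area = (apparent area) · cos²φ.
True area of ice cap: 228000 × cos²(76.1°) = 228000 × 0.05771 = 13160 km².
True area of plateau region: 331000 × cos²(21.3°) = 331000 × 0.8680 = 287300 km².
Ratio = 13160 / 287300 ≈ 0.0458.

0.0458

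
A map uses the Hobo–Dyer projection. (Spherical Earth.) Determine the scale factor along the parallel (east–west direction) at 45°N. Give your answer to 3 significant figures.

The Hobo–Dyer projection is cylindrical equal-area with φ₀ = 37.5°. Cylindrical equal-area (φ₀ = 37.5°): h = cos φ / cos 37.5° along meridians, k = cos 37.5° / cos φ along parallels; h·k = 1.
k = cos 37.5° / cos 45° = 0.7934/0.7071 = 1.122.

1.12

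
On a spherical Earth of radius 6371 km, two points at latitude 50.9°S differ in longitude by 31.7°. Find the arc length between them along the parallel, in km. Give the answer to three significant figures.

Arc length along a parallel = R cos φ · Δλ (with Δλ in radians).
= 6371 × cos 50.9° × (31.7° × π/180) = 6371 × 0.6307 × 0.5533 ≈ 2220 km.

2220 km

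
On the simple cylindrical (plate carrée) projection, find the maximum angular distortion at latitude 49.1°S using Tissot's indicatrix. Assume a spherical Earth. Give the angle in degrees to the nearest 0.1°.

For the equirectangular projection with φ₀ = 0 (plate carrée), h = 1 along meridians and k = sec φ along parallels.
At 49.1°: h = 1.000, k = 1.527; principal scales a = 1.527, b = 1.000.
sin(ω/2) = (a − b)/(a + b) = 0.5273/2.527 = 0.2086, so ω = 2 arcsin(0.2086) ≈ 24.1°.

24.1°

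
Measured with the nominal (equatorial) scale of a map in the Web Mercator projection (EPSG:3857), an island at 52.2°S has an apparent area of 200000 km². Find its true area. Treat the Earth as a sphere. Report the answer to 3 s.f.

For Mercator, h = k = sec φ (a conformal cylindrical projection has a single point scale, 1/cos φ).
Areal scale = k² = sec²φ = 1/cos²(52.2°) = 1/0.6129² = 2.662.
True area = apparent / (areal scale) = 200000 / 2.662 ≈ 75100 km².

75100 km²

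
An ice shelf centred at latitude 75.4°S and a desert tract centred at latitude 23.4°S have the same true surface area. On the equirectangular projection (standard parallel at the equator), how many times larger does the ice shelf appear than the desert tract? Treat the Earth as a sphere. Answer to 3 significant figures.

3.64

Plate carrée maps x = Rλ, y = Rφ. The meridian scale is h = 1 and the parallel scale is k = 1/cos φ = sec φ.
Areal scale at 75.4°: h·k = 1.000 × 3.967 = 3.967.
Areal scale at 23.4°: h·k = 1.000 × 1.090 = 1.090.
Ratio = 3.967/1.090 ≈ 3.64.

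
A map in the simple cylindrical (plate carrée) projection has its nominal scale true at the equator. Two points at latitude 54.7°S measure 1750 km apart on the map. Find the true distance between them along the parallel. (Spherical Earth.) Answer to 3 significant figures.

1010 km

For the equirectangular projection with φ₀ = 0 (plate carrée), h = 1 along meridians and k = sec φ along parallels.
Along the parallel at 54.7°, map distances are exaggerated by k = sec 54.7° = 1.731.
True distance = 1750 / 1.731 = 1750 × cos 54.7° ≈ 1010 km.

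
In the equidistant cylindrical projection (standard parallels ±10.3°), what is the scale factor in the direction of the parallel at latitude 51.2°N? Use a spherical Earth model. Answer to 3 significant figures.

1.57

With standard parallel φ₀ = 10.3°, the equirectangular projection gives x = Rλ cos φ₀, y = Rφ, so h = 1 and k = cos 10.3° / cos φ.
k = cos 10.3° / cos 51.2° = 0.9839/0.6266 = 1.570.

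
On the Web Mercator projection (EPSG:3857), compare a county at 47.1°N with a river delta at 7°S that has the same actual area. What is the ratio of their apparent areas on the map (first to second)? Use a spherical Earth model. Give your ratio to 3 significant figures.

Mercator is conformal with k = sec φ, so areal scale = k² = sec²φ.
At 47.1°: sec²(47.1°) = 1/0.6807² = 2.158.
At 7°: sec²(7°) = 1/0.9925² = 1.015.
Ratio = 2.158/1.015 = cos²(7°)/cos²(47.1°) ≈ 2.13.

2.13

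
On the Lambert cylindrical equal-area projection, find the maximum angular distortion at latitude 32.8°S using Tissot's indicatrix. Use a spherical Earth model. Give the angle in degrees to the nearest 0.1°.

19.8°

The Lambert cylindrical equal-area projection is the cylindrical equal-area projection with its standard parallel at the equator (φ₀ = 0). A cylindrical equal-area projection with standard parallel φ₀ has meridian scale h = cos φ / cos φ₀ and parallel scale k = cos φ₀ / cos φ (so areas are preserved, h·k = 1).
At 32.8°: h = 0.8406, k = 1.190; principal scales a = 1.190, b = 0.8406.
sin(ω/2) = (a − b)/(a + b) = 0.3491/2.030 = 0.1720, so ω = 2 arcsin(0.1720) ≈ 19.8°.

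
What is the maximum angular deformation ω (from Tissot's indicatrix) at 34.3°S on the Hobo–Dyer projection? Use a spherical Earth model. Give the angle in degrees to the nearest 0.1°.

4.6°

The Hobo–Dyer projection is cylindrical equal-area with φ₀ = 37.5°. Cylindrical equal-area (φ₀ = 37.5°): h = cos φ / cos 37.5° along meridians, k = cos 37.5° / cos φ along parallels; h·k = 1.
At 34.3°: h = 1.041, k = 0.9604; principal scales a = 1.041, b = 0.9604.
sin(ω/2) = (a − b)/(a + b) = 0.08091/2.002 = 0.04042, so ω = 2 arcsin(0.04042) ≈ 4.6°.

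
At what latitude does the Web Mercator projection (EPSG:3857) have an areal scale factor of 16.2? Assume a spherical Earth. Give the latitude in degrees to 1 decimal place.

Mercator areal scale is sec²φ.
sec²φ = 16.2  ⇒  cos²φ = 0.06173  ⇒  cos φ = 0.2485.
φ = arccos(0.2485) ≈ 75.6°.

75.6°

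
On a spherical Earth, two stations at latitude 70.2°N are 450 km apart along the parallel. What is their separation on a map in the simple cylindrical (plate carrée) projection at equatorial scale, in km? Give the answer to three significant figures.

1330 km

Plate carrée maps x = Rλ, y = Rφ. The meridian scale is h = 1 and the parallel scale is k = 1/cos φ = sec φ.
Along the parallel, k = sec 70.2° = 1/0.3387 = 2.952.
Map distance = 450 × 2.952 ≈ 1330 km.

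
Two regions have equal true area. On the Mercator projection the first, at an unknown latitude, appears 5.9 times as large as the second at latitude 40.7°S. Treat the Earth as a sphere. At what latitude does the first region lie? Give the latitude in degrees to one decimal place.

For equal true areas on Mercator, apparent areas scale as sec²φ, so the ratio is cos²φ₂ / cos²φ₁.
cos²φ₂ / cos²φ₁ = 5.9  ⇒  cos φ₁ = cos 40.7° / √5.9 = 0.7581/2.429 = 0.3121.
φ₁ = arccos(0.3121) ≈ 71.8°.

71.8°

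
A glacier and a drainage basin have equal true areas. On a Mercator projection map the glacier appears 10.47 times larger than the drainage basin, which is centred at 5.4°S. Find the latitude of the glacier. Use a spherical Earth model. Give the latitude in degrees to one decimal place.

On Mercator, (apparent₁)/(apparent₂) = sec²φ₁ / sec²φ₂ when true areas are equal.
cos²φ₂ / cos²φ₁ = 10.47  ⇒  cos φ₁ = cos 5.4° / √10.47 = 0.9956/3.236 = 0.3077.
φ₁ = arccos(0.3077) ≈ 72.1°.

72.1°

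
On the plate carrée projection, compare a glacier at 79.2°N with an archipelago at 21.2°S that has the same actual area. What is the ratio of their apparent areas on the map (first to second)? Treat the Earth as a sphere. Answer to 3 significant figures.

In the plate carrée (x = Rλ, y = Rφ), meridians are true-scale (h = 1) and parallels are stretched by k = sec φ.
Areal scale at 79.2°: h·k = 1.000 × 5.337 = 5.337.
Areal scale at 21.2°: h·k = 1.000 × 1.073 = 1.073.
Ratio = 5.337/1.073 ≈ 4.98.

4.98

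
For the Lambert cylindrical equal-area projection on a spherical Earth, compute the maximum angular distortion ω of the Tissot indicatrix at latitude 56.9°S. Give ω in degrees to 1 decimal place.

The Lambert cylindrical equal-area projection is the cylindrical equal-area projection with its standard parallel at the equator (φ₀ = 0). For cylindrical equal-area with standard parallel φ₀, h = cos φ / cos φ₀ and k = cos φ₀ / cos φ, so h·k = 1.
At 56.9°: h = 0.5461, k = 1.831; principal scales a = 1.831, b = 0.5461.
sin(ω/2) = (a − b)/(a + b) = 1.285/2.377 = 0.5406, so ω = 2 arcsin(0.5406) ≈ 65.4°.

65.4°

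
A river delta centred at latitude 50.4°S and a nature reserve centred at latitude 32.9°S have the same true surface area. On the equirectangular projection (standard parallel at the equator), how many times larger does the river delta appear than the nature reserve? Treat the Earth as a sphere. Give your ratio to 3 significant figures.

1.32

For the equirectangular projection with φ₀ = 0 (plate carrée), h = 1 along meridians and k = sec φ along parallels.
Areal scale at 50.4°: h·k = 1.000 × 1.569 = 1.569.
Areal scale at 32.9°: h·k = 1.000 × 1.191 = 1.191.
Ratio = 1.569/1.191 ≈ 1.32.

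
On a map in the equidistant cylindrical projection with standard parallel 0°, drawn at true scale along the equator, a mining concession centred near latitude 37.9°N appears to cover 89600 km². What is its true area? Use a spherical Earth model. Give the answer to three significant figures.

For the equirectangular projection with φ₀ = 0 (plate carrée), h = 1 along meridians and k = sec φ along parallels.
Areal scale = h·k = 1 × sec φ; at 37.9°, h = 1.000, k = 1.267, so h·k = 1.267.
True area = apparent / (areal scale) = 89600 / 1.267 ≈ 70700 km².

70700 km²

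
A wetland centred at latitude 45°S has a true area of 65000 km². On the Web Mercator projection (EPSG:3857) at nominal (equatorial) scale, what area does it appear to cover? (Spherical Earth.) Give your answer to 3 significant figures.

130000 km²

The Mercator projection is conformal; its linear scale factor is the same in every direction and equals sec φ = 1/cos φ.
Areal scale = k² = sec²φ = 1/cos²(45°) = 1/0.7071² = 2.000.
Apparent area = 65000 × 2.000 ≈ 130000 km².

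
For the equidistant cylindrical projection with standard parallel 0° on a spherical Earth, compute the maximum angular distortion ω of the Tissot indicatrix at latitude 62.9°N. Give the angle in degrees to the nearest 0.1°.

43.9°

Plate carrée maps x = Rλ, y = Rφ. The meridian scale is h = 1 and the parallel scale is k = 1/cos φ = sec φ.
At 62.9°: h = 1.000, k = 2.195; principal scales a = 2.195, b = 1.000.
sin(ω/2) = (a − b)/(a + b) = 1.195/3.195 = 0.3741, so ω = 2 arcsin(0.3741) ≈ 43.9°.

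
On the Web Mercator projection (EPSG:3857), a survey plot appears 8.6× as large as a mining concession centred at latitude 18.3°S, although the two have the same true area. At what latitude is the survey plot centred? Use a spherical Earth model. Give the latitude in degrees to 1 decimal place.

On Mercator, (apparent₁)/(apparent₂) = sec²φ₁ / sec²φ₂ when true areas are equal.
cos²φ₂ / cos²φ₁ = 8.6  ⇒  cos φ₁ = cos 18.3° / √8.6 = 0.9494/2.933 = 0.3238.
φ₁ = arccos(0.3238) ≈ 71.1°.

71.1°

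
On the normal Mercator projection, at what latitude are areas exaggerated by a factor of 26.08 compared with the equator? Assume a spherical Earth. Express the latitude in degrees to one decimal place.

Mercator areal scale is sec²φ.
sec²φ = 26.08  ⇒  cos²φ = 0.03834  ⇒  cos φ = 0.1958.
φ = arccos(0.1958) ≈ 78.7°.

78.7°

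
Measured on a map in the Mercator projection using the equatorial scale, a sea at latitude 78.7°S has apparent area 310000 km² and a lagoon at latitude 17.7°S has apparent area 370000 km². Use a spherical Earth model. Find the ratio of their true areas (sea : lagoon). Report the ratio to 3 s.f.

0.0354

Since Mercator area scale is 1/cos²φ, the true area equals the apparent area multiplied by cos²φ.
True area of sea: 310000 × cos²(78.7°) = 310000 × 0.03839 = 11900 km².
True area of lagoon: 370000 × cos²(17.7°) = 370000 × 0.9076 = 335800 km².
Ratio = 11900 / 335800 ≈ 0.0354.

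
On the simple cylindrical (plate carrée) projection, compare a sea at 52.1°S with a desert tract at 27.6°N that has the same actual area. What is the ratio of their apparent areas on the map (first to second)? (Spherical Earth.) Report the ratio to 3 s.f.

1.44

For the equirectangular projection with φ₀ = 0 (plate carrée), h = 1 along meridians and k = sec φ along parallels.
Areal scale at 52.1°: h·k = 1.000 × 1.628 = 1.628.
Areal scale at 27.6°: h·k = 1.000 × 1.128 = 1.128.
Ratio = 1.628/1.128 ≈ 1.44.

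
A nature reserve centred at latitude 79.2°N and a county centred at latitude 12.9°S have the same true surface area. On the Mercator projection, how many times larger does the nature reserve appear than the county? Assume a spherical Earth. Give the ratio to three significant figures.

Mercator areal scale is sec²φ.
At 79.2°: sec²(79.2°) = 1/0.1874² = 28.48.
At 12.9°: sec²(12.9°) = 1/0.9748² = 1.052.
Ratio = 28.48/1.052 = cos²(12.9°)/cos²(79.2°) ≈ 27.1.

27.1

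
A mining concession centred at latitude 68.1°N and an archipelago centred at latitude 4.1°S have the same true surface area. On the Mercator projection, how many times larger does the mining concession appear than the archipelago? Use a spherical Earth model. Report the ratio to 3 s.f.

Mercator is conformal with k = sec φ, so areal scale = k² = sec²φ.
At 68.1°: sec²(68.1°) = 1/0.3730² = 7.188.
At 4.1°: sec²(4.1°) = 1/0.9974² = 1.005.
Ratio = 7.188/1.005 = cos²(4.1°)/cos²(68.1°) ≈ 7.15.

7.15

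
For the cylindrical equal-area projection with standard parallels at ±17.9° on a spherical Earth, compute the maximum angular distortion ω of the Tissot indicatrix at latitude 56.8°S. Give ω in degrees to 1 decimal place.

60.3°

For cylindrical equal-area with standard parallel φ₀, h = cos φ / cos φ₀ and k = cos φ₀ / cos φ, so h·k = 1.
At 56.8°: h = 0.5754, k = 1.738; principal scales a = 1.738, b = 0.5754.
sin(ω/2) = (a − b)/(a + b) = 1.162/2.313 = 0.5025, so ω = 2 arcsin(0.5025) ≈ 60.3°.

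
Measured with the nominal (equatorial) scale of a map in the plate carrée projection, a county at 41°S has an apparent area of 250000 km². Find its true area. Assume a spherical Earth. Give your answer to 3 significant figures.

189000 km²

For the equirectangular projection with φ₀ = 0 (plate carrée), h = 1 along meridians and k = sec φ along parallels.
Areal scale = h·k = 1 × sec φ; at 41°, h = 1.000, k = 1.325, so h·k = 1.325.
True area = apparent / (areal scale) = 250000 / 1.325 ≈ 189000 km².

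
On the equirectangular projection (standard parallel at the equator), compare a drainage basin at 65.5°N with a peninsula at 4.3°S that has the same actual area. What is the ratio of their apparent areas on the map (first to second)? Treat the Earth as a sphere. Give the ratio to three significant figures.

For the equirectangular projection with φ₀ = 0 (plate carrée), h = 1 along meridians and k = sec φ along parallels.
Areal scale at 65.5°: h·k = 1.000 × 2.411 = 2.411.
Areal scale at 4.3°: h·k = 1.000 × 1.003 = 1.003.
Ratio = 2.411/1.003 ≈ 2.40.

2.40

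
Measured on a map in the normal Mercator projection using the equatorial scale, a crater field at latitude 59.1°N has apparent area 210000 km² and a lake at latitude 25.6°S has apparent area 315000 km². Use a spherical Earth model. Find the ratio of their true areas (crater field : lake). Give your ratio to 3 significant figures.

0.216

Mercator's areal exaggeration is sec²φ; hence true area = (apparent area) · cos²φ.
True area of crater field: 210000 × cos²(59.1°) = 210000 × 0.2637 = 55380 km².
True area of lake: 315000 × cos²(25.6°) = 315000 × 0.8133 = 256200 km².
Ratio = 55380 / 256200 ≈ 0.216.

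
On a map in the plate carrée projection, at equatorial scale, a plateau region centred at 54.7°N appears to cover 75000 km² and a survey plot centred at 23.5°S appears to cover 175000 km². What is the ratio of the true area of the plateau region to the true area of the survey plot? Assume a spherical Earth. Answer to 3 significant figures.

Plate carrée has h = 1 and k = sec φ, giving areal scale sec φ; true area = (apparent area) · cos φ.
True area of plateau region: 75000 × cos(54.7°) = 75000 × 0.5779 = 43340 km².
True area of survey plot: 175000 × cos(23.5°) = 175000 × 0.9171 = 160500 km².
Ratio = 43340 / 160500 ≈ 0.270.

0.270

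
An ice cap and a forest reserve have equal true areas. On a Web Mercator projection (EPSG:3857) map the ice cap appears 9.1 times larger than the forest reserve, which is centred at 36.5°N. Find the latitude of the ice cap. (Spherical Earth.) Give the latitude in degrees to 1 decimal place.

74.5°

For equal true areas on Mercator, apparent areas scale as sec²φ, so the ratio is cos²φ₂ / cos²φ₁.
cos²φ₂ / cos²φ₁ = 9.1  ⇒  cos φ₁ = cos 36.5° / √9.1 = 0.8039/3.017 = 0.2665.
φ₁ = arccos(0.2665) ≈ 74.5°.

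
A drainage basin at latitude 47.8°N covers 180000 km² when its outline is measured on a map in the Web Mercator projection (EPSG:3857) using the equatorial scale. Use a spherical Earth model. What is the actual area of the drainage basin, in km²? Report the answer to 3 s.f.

Mercator is conformal, so the point scale is isotropic: h = k = sec φ = 1/cos φ.
Areal scale = k² = sec²φ = 1/cos²(47.8°) = 1/0.6717² = 2.216.
True area = apparent / (areal scale) = 180000 / 2.216 ≈ 81200 km².

81200 km²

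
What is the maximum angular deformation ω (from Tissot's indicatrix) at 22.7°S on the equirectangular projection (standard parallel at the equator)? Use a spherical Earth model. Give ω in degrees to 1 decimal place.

4.6°

In the plate carrée (x = Rλ, y = Rφ), meridians are true-scale (h = 1) and parallels are stretched by k = sec φ.
At 22.7°: h = 1.000, k = 1.084; principal scales a = 1.084, b = 1.000.
sin(ω/2) = (a − b)/(a + b) = 0.08397/2.084 = 0.04029, so ω = 2 arcsin(0.04029) ≈ 4.6°.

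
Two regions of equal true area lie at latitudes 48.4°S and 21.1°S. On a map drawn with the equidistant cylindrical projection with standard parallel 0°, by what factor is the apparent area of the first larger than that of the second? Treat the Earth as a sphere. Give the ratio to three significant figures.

In the plate carrée (x = Rλ, y = Rφ), meridians are true-scale (h = 1) and parallels are stretched by k = sec φ.
Areal scale at 48.4°: h·k = 1.000 × 1.506 = 1.506.
Areal scale at 21.1°: h·k = 1.000 × 1.072 = 1.072.
Ratio = 1.506/1.072 ≈ 1.41.

1.41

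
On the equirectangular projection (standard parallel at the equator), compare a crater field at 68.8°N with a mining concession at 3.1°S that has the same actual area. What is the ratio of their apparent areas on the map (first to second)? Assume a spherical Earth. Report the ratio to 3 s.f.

In the plate carrée (x = Rλ, y = Rφ), meridians are true-scale (h = 1) and parallels are stretched by k = sec φ.
Areal scale at 68.8°: h·k = 1.000 × 2.765 = 2.765.
Areal scale at 3.1°: h·k = 1.000 × 1.001 = 1.001.
Ratio = 2.765/1.001 ≈ 2.76.

2.76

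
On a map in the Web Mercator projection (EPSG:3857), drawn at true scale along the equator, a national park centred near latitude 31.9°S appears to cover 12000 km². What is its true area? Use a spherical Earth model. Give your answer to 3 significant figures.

Mercator is conformal, so the point scale is isotropic: h = k = sec φ = 1/cos φ.
Areal scale = k² = sec²φ = 1/cos²(31.9°) = 1/0.8490² = 1.387.
True area = apparent / (areal scale) = 12000 / 1.387 ≈ 8650 km².

8650 km²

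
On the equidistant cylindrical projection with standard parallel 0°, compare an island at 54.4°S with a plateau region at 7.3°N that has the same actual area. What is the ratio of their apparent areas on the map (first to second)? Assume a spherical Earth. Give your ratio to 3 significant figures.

1.70

For the equirectangular projection with φ₀ = 0 (plate carrée), h = 1 along meridians and k = sec φ along parallels.
Areal scale at 54.4°: h·k = 1.000 × 1.718 = 1.718.
Areal scale at 7.3°: h·k = 1.000 × 1.008 = 1.008.
Ratio = 1.718/1.008 ≈ 1.70.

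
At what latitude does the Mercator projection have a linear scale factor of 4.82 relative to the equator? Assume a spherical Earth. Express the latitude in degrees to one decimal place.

Mercator scale is k = sec φ = 1/cos φ.
1/cos φ = 4.82  ⇒  cos φ = 0.2075  ⇒  φ = arccos(0.2075) ≈ 78.0°.

78.0°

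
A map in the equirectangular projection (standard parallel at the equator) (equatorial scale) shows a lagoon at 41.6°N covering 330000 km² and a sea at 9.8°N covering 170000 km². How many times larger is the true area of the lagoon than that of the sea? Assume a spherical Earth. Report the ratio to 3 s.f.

Plate carrée has h = 1 and k = sec φ, giving areal scale sec φ; true area = (apparent area) · cos φ.
True area of lagoon: 330000 × cos(41.6°) = 330000 × 0.7478 = 246800 km².
True area of sea: 170000 × cos(9.8°) = 170000 × 0.9854 = 167500 km².
Ratio = 246800 / 167500 ≈ 1.47.

1.47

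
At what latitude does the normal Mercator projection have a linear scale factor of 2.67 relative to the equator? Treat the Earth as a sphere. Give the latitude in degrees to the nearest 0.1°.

Mercator scale is k = sec φ = 1/cos φ.
1/cos φ = 2.67  ⇒  cos φ = 0.3745  ⇒  φ = arccos(0.3745) ≈ 68.0°.

68.0°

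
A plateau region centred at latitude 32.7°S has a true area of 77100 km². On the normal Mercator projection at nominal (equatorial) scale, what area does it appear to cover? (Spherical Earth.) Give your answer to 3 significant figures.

Mercator is conformal, so the point scale is isotropic: h = k = sec φ = 1/cos φ.
Areal scale = k² = sec²φ = 1/cos²(32.7°) = 1/0.8415² = 1.412.
Apparent area = 77100 × 1.412 ≈ 109000 km².

109000 km²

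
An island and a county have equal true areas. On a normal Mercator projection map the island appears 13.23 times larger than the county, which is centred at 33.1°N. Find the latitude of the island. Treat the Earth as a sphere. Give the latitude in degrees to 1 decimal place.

On Mercator, (apparent₁)/(apparent₂) = sec²φ₁ / sec²φ₂ when true areas are equal.
cos²φ₂ / cos²φ₁ = 13.23  ⇒  cos φ₁ = cos 33.1° / √13.23 = 0.8377/3.637 = 0.2303.
φ₁ = arccos(0.2303) ≈ 76.7°.

76.7°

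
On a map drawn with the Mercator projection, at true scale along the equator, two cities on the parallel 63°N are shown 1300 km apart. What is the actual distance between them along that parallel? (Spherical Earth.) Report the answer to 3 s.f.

590 km

The Mercator projection is conformal; its linear scale factor is the same in every direction and equals sec φ = 1/cos φ.
Along the parallel at 63°, map distances are exaggerated by k = sec 63° = 2.203.
True distance = 1300 / 2.203 = 1300 × cos 63° ≈ 590 km.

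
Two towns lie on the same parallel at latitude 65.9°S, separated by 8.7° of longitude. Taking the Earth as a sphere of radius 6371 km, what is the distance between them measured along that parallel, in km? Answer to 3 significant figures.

Arc length along a parallel = R cos φ · Δλ (with Δλ in radians).
= 6371 × cos 65.9° × (8.7° × π/180) = 6371 × 0.4083 × 0.1518 ≈ 395 km.

395 km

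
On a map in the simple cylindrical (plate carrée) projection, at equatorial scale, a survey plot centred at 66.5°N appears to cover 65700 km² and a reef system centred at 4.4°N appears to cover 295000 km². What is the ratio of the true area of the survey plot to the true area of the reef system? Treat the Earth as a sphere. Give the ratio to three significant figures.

Plate carrée has h = 1 and k = sec φ, giving areal scale sec φ; true area = (apparent area) · cos φ.
True area of survey plot: 65700 × cos(66.5°) = 65700 × 0.3987 = 26200 km².
True area of reef system: 295000 × cos(4.4°) = 295000 × 0.9971 = 294100 km².
Ratio = 26200 / 294100 ≈ 0.0891.

0.0891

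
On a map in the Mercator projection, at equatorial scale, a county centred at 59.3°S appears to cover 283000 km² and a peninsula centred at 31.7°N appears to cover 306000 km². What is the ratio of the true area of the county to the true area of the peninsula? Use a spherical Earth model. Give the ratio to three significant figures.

Since Mercator area scale is 1/cos²φ, the true area equals the apparent area multiplied by cos²φ.
True area of county: 283000 × cos²(59.3°) = 283000 × 0.2607 = 73770 km².
True area of peninsula: 306000 × cos²(31.7°) = 306000 × 0.7239 = 221500 km².
Ratio = 73770 / 221500 ≈ 0.333.

0.333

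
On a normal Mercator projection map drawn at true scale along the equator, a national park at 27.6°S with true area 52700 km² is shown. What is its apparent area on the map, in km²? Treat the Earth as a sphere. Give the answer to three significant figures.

The Mercator projection is conformal; its linear scale factor is the same in every direction and equals sec φ = 1/cos φ.
Areal scale = k² = sec²φ = 1/cos²(27.6°) = 1/0.8862² = 1.273.
Apparent area = 52700 × 1.273 ≈ 67100 km².

67100 km²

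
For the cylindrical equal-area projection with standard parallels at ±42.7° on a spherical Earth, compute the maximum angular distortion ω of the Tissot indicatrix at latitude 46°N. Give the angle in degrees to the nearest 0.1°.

A cylindrical equal-area projection with standard parallel φ₀ has meridian scale h = cos φ / cos φ₀ and parallel scale k = cos φ₀ / cos φ (so areas are preserved, h·k = 1).
At 46°: h = 0.9452, k = 1.058; principal scales a = 1.058, b = 0.9452.
sin(ω/2) = (a − b)/(a + b) = 0.1127/2.003 = 0.05627, so ω = 2 arcsin(0.05627) ≈ 6.5°.

6.5°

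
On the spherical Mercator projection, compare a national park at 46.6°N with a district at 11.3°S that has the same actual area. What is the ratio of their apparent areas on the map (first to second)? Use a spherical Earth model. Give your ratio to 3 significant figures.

2.04

Mercator is conformal with k = sec φ, so areal scale = k² = sec²φ.
At 46.6°: sec²(46.6°) = 1/0.6871² = 2.118.
At 11.3°: sec²(11.3°) = 1/0.9806² = 1.040.
Ratio = 2.118/1.040 = cos²(11.3°)/cos²(46.6°) ≈ 2.04.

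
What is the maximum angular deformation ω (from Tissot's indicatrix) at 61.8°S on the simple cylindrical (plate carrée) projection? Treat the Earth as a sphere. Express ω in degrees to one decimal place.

In the plate carrée (x = Rλ, y = Rφ), meridians are true-scale (h = 1) and parallels are stretched by k = sec φ.
At 61.8°: h = 1.000, k = 2.116; principal scales a = 2.116, b = 1.000.
sin(ω/2) = (a − b)/(a + b) = 1.116/3.116 = 0.3582, so ω = 2 arcsin(0.3582) ≈ 42.0°.

42.0°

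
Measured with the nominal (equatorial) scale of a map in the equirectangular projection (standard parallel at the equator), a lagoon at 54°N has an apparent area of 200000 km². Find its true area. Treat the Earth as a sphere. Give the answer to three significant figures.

118000 km²

Plate carrée maps x = Rλ, y = Rφ. The meridian scale is h = 1 and the parallel scale is k = 1/cos φ = sec φ.
Areal scale = h·k = 1 × sec φ; at 54°, h = 1.000, k = 1.701, so h·k = 1.701.
True area = apparent / (areal scale) = 200000 / 1.701 ≈ 118000 km².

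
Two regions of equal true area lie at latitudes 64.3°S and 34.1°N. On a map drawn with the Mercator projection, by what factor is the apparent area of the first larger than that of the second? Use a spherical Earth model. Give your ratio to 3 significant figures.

Mercator areal scale is sec²φ.
At 64.3°: sec²(64.3°) = 1/0.4337² = 5.317.
At 34.1°: sec²(34.1°) = 1/0.8281² = 1.458.
Ratio = 5.317/1.458 = cos²(34.1°)/cos²(64.3°) ≈ 3.65.

3.65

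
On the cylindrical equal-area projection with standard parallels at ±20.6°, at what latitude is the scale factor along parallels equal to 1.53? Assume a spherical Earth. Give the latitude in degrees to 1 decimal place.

Cylindrical equal-area (φ₀ = 20.6°): h = cos φ / cos 20.6° along meridians, k = cos 20.6° / cos φ along parallels; h·k = 1.
k = cos φ₀ / cos φ = 1.53  ⇒  cos φ = cos 20.6° / 1.53 = 0.6118.
φ = arccos(0.6118) ≈ 52.3°.

52.3°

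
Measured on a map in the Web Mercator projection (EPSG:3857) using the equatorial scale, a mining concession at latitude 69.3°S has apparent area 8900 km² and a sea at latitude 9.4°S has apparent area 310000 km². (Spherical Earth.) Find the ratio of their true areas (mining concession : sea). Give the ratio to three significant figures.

On Mercator the areal scale is sec²φ, so true area = apparent × cos²φ.
True area of mining concession: 8900 × cos²(69.3°) = 8900 × 0.1249 = 1112 km².
True area of sea: 310000 × cos²(9.4°) = 310000 × 0.9733 = 301700 km².
Ratio = 1112 / 301700 ≈ 0.00369.

0.00369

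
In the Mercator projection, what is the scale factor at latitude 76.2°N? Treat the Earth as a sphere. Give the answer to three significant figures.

The Mercator projection is conformal; its linear scale factor is the same in every direction and equals sec φ = 1/cos φ.
k = 1/cos 76.2° = 1/0.2385 = 4.192.

4.19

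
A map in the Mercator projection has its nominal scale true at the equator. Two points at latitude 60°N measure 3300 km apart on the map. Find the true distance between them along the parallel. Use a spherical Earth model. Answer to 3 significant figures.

Mercator is conformal, so the point scale is isotropic: h = k = sec φ = 1/cos φ.
Along the parallel at 60°, map distances are exaggerated by k = sec 60° = 2.000.
True distance = 3300 / 2.000 = 3300 × cos 60° ≈ 1650 km.

1650 km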